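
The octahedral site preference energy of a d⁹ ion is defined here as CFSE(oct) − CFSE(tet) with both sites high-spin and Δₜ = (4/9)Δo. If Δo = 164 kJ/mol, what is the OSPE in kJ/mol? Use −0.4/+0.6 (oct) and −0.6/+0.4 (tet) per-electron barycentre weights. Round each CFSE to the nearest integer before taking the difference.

-69

Octahedral high-spin t₂g⁶ eg³: CFSE = -0.6 × 164 = -98 kJ/mol.
Tetrahedral e⁴ t₂⁵ gives -0.4Δₜ = -0.4 × (4/9) × 164 = -29 kJ/mol.
OSPE = CFSE(oct) − CFSE(tet) = -98 − (-29) = -69 kJ/mol.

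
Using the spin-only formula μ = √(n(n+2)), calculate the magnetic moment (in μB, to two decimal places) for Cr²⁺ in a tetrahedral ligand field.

4.90 μB

Cr is in group 6, so Cr²⁺ is d⁴ (6 − 2 = 4).
With tetrahedral geometry the complex is necessarily high-spin.
Configuration: e² t₂² → 4 unpaired electrons.
μ(spin-only) = √[4(4+2)] = √24 ≈ 4.90 μB.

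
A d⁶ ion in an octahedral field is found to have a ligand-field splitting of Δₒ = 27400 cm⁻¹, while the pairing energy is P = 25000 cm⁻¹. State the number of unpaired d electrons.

Since Δₒ = 27400 cm⁻¹ > P = 25000 cm⁻¹, the complex adopts the low-spin configuration.
Filling d⁶ accordingly: t₂g⁶ eg⁰.
Unpaired electrons: 0.

0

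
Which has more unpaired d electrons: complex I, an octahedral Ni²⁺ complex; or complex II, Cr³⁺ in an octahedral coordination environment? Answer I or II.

II

I: Group 10 minus oxidation state +2 gives a d⁸ configuration for Ni²⁺; For octahedral d⁸ the high- and low-spin configurations coincide; t2g^6 e_g^2 → 2 unpaired.
II: Cr is in group 6, so Cr³⁺ is d³ (6 − 3 = 3); t₂g³ eg⁰ → 3 unpaired.
So II has more unpaired electrons.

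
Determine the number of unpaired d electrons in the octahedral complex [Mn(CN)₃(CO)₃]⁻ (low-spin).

1

Ligand charges: 3×(-1) from CN⁻ and 3×(+0) from CO sum to -3; with overall charge -1, Mn is +2.
Mn sits in group 7; removing 2 electrons leaves Mn²⁺ with 7 − 2 = 5 d electrons.
Configuration: t₂g⁵ eg⁰, giving 1 unpaired electron.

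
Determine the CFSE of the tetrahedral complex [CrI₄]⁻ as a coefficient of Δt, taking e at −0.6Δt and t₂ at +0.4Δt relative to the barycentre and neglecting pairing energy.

Each I⁻ contributes -1; 4 × (-1) = -4. With overall charge -1, Cr is in the +3 oxidation state.
Cr³⁺: group 6, so d-count = 6 − 3 = 3.
With tetrahedral geometry the complex is necessarily high-spin.
Configuration: e² t₂¹.
CFSE = 2(-0.6Δt) + 1(0.4Δt) = -1.2Δt + 0.4Δt = -0.8Δt.

-0.8 Δt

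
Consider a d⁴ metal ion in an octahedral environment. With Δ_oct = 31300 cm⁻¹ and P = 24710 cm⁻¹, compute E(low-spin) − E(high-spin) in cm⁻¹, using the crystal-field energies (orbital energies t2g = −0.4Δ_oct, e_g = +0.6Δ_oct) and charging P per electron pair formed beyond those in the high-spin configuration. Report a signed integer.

High-spin d⁴ fills as t2g^3 e_g^1 with CFSE 3(−0.4) + 1(+0.6) = -0.6Δ_oct = -18780 cm⁻¹.
Low-spin t2g^4 e_g^0 gives -1.6Δ_oct = -50080 cm⁻¹, but forming 1 extra pair costs 1P = 24710 cm⁻¹, so E(LS) = -50080 + 24710 = -25370 cm⁻¹.
The difference is -25370 − (-18780) = -6590 cm⁻¹, so low-spin lies lower.

-6590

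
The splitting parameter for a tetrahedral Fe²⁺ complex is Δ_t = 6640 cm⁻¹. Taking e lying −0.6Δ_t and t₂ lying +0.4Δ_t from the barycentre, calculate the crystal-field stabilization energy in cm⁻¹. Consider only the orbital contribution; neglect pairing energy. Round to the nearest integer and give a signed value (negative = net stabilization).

Fe sits in group 8; removing 2 electrons leaves Fe²⁺ with 8 − 2 = 6 d electrons.
Tetrahedral fields are weak (Δₜ ≈ 4/9 Δₒ), so electrons fill high-spin.
Configuration: e³ t₂³.
CFSE(orbital) = 3×(-0.6Δ_t) + 3×(0.4Δ_t) = -0.6Δ_t; with Δ_t = 6640 cm⁻¹ that is -3984 cm⁻¹.

-3984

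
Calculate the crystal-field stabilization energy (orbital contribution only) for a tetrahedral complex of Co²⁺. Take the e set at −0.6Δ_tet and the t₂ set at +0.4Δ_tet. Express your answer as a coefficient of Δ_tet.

Co²⁺: group 9, so d-count = 9 − 2 = 7.
Tetrahedral fields are weak (Δₜ ≈ 4/9 Δₒ), so electrons fill high-spin.
Configuration: e⁴ t₂³.
CFSE = 4(-0.6Δ_tet) + 3(0.4Δ_tet) = -2.4Δ_tet + 1.2Δ_tet = -1.2Δ_tet.

-1.2 Δ_tet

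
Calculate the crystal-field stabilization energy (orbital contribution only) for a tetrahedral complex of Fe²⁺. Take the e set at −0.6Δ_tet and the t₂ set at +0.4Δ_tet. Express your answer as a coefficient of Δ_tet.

-0.6 Δ_tet

Fe²⁺: group 8, so d-count = 8 − 2 = 6.
Tetrahedral fields are weak (Δₜ ≈ 4/9 Δₒ), so electrons fill high-spin.
Configuration: e³ t₂³.
CFSE = 3(-0.6Δ_tet) + 3(0.4Δ_tet) = -1.8Δ_tet + 1.2Δ_tet = -0.6Δ_tet.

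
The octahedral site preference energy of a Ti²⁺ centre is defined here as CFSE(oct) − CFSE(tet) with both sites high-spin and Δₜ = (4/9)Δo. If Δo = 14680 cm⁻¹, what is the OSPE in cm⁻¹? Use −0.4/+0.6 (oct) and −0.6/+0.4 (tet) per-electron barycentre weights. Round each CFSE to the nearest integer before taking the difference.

Ti²⁺: group 4, so d-count = 4 − 2 = 2.
In an octahedral site d² (HS) is t₂g² eg⁰, giving CFSE(oct) = -0.8Δo = -11744 cm⁻¹.
In a tetrahedral site the filling is e² t₂⁰: CFSE(tet) = -1.2Δₜ = -1.2 × (4/9)(14680) = -7829 cm⁻¹.
OSPE = -11744 − (-7829) = -3915 cm⁻¹.

-3915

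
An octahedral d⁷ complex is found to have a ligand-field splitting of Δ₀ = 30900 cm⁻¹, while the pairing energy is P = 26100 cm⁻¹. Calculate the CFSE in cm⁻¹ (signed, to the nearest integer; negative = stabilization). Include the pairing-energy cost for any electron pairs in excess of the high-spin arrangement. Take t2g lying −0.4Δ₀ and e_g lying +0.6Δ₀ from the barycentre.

Since Δ₀ = 30900 cm⁻¹ > P = 26100 cm⁻¹, the complex adopts the low-spin configuration.
Configuration: t2g^6 e_g^1.
Orbital CFSE = -1.8Δ₀ = -1.8 × 30900 = -55620 cm⁻¹.
Excess pairs vs high-spin: 3 − 2 = 1; pairing cost = +26100 cm⁻¹.
Net CFSE = -55620 + 26100 = -29520 cm⁻¹.

-29520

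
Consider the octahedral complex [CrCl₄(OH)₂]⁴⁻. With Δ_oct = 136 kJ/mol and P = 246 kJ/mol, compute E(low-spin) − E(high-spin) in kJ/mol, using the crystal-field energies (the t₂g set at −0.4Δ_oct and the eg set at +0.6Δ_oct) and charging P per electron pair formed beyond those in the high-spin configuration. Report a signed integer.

110

Ligand charges: 4×(-1) from Cl⁻ and 2×(-1) from OH⁻ sum to -6; with overall charge -4, Cr is +2.
Group 6 minus oxidation state +2 gives a d⁴ configuration for Cr²⁺.
In the high-spin limit (t₂g³ eg¹) the orbital term is -0.6Δ_oct = -82 kJ/mol, with no excess pairing.
For low-spin the configuration is t₂g⁴ eg⁰: orbital energy -1.6 × 136 = -218 kJ/mol, and 1 additional pair relative to high-spin adds 246 kJ/mol, giving 28 kJ/mol.
The difference is 28 − (-82) = 110 kJ/mol, so high-spin lies lower.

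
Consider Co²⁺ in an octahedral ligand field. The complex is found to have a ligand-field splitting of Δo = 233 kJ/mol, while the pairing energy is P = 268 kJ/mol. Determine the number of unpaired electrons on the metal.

Group 9 minus oxidation state +2 gives a d⁷ configuration for Co²⁺.
Δo < P, so pairing is avoided: the ground state is high-spin.
Filling d⁷ accordingly: t₂g⁵ eg².
Unpaired electrons: 3.

3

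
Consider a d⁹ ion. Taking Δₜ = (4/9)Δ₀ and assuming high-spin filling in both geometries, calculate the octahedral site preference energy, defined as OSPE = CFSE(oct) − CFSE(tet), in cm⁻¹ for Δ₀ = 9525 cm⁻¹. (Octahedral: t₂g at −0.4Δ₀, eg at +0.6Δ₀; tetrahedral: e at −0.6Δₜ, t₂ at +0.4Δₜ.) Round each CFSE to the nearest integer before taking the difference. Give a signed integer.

-4022

Octahedral (high-spin): t₂g⁶ eg³, CFSE = 6(−0.4) + 3(+0.6) = -0.6Δ₀ = -0.6 × 9525 = -5715 cm⁻¹.
In a tetrahedral site the filling is e⁴ t₂⁵: CFSE(tet) = -0.4Δₜ = -0.4 × (4/9)(9525) = -1693 cm⁻¹.
OSPE = -5715 − (-1693) = -4022 cm⁻¹.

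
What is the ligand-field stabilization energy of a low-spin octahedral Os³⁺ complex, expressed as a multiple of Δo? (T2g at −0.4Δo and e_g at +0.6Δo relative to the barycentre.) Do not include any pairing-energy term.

Os sits in group 8; removing 3 electrons leaves Os³⁺ with 8 − 3 = 5 d electrons.
Configuration: t2g^5 e_g^0.
CFSE = 5(-0.4Δo) + 0(0.6Δo) = -2.0Δo + 0.0Δo = -2.0Δo.

-2.0 Δo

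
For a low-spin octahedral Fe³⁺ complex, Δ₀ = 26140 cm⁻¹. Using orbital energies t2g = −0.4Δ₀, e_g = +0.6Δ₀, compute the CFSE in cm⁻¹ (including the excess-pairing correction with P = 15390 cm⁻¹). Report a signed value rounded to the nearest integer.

-21500

Group 8 minus oxidation state +3 gives a d⁵ configuration for Fe³⁺.
The d⁵ electrons fill as t2g^5 e_g^0.
The orbital stabilization is -2.0Δ₀ = -2.0 × 26140 = -52280 cm⁻¹.
Relative to high-spin t2g^3 e_g^2 (0 paired), the low-spin configuration has 2 additional pairs, contributing +2 × 15390 = +30780 cm⁻¹.
Net CFSE = -52280 + 30780 = -21500 cm⁻¹.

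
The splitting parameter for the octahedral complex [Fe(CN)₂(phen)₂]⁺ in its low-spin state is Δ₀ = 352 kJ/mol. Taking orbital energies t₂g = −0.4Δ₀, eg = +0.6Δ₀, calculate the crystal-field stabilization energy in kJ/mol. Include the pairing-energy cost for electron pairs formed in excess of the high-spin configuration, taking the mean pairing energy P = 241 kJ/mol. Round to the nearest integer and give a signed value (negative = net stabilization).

-222

Ligand charges: 2×(-1) from CN⁻ and 2×(+0) from phen sum to -2; with overall charge +1, Fe is +3.
Fe sits in group 8; removing 3 electrons leaves Fe³⁺ with 8 − 3 = 5 d electrons.
Electron filling gives t₂g⁵ eg⁰.
Orbital CFSE = 5(-0.4) + 0(0.6) = -2.0Δ₀ = -2.0 × 352 = -704 kJ/mol.
High-spin d⁵ would be t₂g³ eg² with 0 pairs; low-spin has 2, so 2 excess pairs cost +2P = +482 kJ/mol.
Net CFSE = -704 + 482 = -222 kJ/mol.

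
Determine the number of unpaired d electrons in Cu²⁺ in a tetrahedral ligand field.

Group 11 minus oxidation state +2 gives a d⁹ configuration for Cu²⁺.
Tetrahedral fields are weak (Δₜ ≈ 4/9 Δₒ), so electrons fill high-spin.
Configuration: e⁴ t₂⁵, giving 1 unpaired electron.

1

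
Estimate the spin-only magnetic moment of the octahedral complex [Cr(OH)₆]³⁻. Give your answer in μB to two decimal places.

Each OH⁻ contributes -1; 6 × (-1) = -6. With overall charge -3, Cr is in the +3 oxidation state.
Cr³⁺: group 6, so d-count = 6 − 3 = 3.
Configuration: t₂g³ eg⁰ → 3 unpaired electrons.
μ(spin-only) = √[3(3+2)] = √15 ≈ 3.87 μB.

3.87 μB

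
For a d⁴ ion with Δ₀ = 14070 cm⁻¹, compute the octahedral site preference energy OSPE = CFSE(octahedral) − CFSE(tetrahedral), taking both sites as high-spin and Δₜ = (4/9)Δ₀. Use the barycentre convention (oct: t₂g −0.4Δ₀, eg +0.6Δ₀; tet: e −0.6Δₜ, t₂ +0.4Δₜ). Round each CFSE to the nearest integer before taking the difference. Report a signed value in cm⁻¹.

In an octahedral site d⁴ (HS) is t2g^3 e_g^1, giving CFSE(oct) = -0.6Δ₀ = -8442 cm⁻¹.
In a tetrahedral site the filling is e^2 t2^2: CFSE(tet) = -0.4Δₜ = -0.4 × (4/9)(14070) = -2501 cm⁻¹.
OSPE = CFSE(oct) − CFSE(tet) = -8442 − (-2501) = -5941 cm⁻¹.

-5941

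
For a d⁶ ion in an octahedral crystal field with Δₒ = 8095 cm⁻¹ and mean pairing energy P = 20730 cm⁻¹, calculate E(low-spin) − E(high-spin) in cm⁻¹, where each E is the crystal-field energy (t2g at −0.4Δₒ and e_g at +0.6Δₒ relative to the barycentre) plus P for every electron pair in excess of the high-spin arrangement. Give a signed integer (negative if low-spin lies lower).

25270

High-spin d⁶ fills as t2g^4 e_g^2 with CFSE 4(−0.4) + 2(+0.6) = -0.4Δₒ = -3238 cm⁻¹.
Low-spin: t2g^6 e_g^0, orbital CFSE = -2.4Δₒ = -19428 cm⁻¹; plus 2 excess pairs × P = +41460 cm⁻¹; total 22032 cm⁻¹.
The difference is 22032 − (-3238) = 25270 cm⁻¹, so high-spin lies lower.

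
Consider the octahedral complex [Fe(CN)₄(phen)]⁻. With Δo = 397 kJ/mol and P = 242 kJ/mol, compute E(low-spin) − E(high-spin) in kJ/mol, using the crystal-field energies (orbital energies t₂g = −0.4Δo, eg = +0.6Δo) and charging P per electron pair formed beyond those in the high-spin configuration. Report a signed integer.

-310

Ligand charges: 4×(-1) from CN⁻ and 1×(+0) from phen sum to -4; with overall charge -1, Fe is +3.
Fe sits in group 8; removing 3 electrons leaves Fe³⁺ with 8 − 3 = 5 d electrons.
High-spin d⁵ fills as t₂g³ eg² with CFSE 3(−0.4) + 2(+0.6) = 0.0Δo = 0 kJ/mol.
Low-spin: t₂g⁵ eg⁰, orbital CFSE = -2.0Δo = -794 kJ/mol; plus 2 excess pairs × P = +484 kJ/mol; total -310 kJ/mol.
Thus E(LS) − E(HS) = -310 kJ/mol.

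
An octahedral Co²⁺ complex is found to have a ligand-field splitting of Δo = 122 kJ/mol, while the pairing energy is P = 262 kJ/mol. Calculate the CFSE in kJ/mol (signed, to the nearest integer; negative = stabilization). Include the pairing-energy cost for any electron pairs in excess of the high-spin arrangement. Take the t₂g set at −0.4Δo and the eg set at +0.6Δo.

Group 9 minus oxidation state +2 gives a d⁷ configuration for Co²⁺.
Since Δo = 122 kJ/mol < P = 262 kJ/mol, the complex adopts the high-spin configuration.
Filling d⁷ accordingly: t₂g⁵ eg².
Orbital CFSE = -0.8Δo = -0.8 × 122 = -98 kJ/mol.
High-spin has no excess pairs, so no pairing correction applies.

-98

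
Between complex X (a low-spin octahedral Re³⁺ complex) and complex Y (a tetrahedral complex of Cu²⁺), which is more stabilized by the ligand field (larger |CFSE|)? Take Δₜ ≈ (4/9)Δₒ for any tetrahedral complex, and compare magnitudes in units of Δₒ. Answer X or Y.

X

X: Re is in group 7, so Re³⁺ is d⁴ (7 − 3 = 4); t2g^4 e_g^0, CFSE = -1.6Δₒ.
Y: Group 11 minus oxidation state +2 gives a d⁹ configuration for Cu²⁺; Tetrahedral fields are weak (Δₜ ≈ 4/9 Δₒ), so electrons fill high-spin; e^4 t2^5, CFSE = -0.4Δₜ ≈ -0.18Δₒ.
So X has the larger |CFSE|.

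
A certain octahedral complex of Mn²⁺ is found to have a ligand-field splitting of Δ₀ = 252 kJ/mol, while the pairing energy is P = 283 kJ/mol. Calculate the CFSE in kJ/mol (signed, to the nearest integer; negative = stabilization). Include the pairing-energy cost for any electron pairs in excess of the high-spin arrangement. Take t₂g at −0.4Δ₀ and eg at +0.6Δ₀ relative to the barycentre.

Mn sits in group 7; removing 2 electrons leaves Mn²⁺ with 7 − 2 = 5 d electrons.
Δ₀ < P, so pairing is avoided: the ground state is high-spin.
That gives t₂g³ eg².
Orbital CFSE = 0.0Δ₀ = 0.0 × 252 = 0 kJ/mol.
High-spin has no excess pairs, so no pairing correction applies.

0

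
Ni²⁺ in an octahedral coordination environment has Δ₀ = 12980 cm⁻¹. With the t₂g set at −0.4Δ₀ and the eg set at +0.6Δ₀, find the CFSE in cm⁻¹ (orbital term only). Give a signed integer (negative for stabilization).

Ni is in group 10, so Ni²⁺ is d⁸ (10 − 2 = 8).
Electron filling gives t₂g⁶ eg².
Orbital CFSE = 6(-0.4) + 2(0.6) = -1.2Δ₀ = -1.2 × 12980 = -15576 cm⁻¹.

-15576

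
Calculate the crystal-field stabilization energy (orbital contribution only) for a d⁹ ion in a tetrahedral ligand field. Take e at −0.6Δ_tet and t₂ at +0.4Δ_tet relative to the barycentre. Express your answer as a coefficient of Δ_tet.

Tetrahedral fields are weak (Δₜ ≈ 4/9 Δₒ), so electrons fill high-spin.
Configuration: e⁴ t₂⁵.
CFSE = 4(-0.6Δ_tet) + 5(0.4Δ_tet) = -2.4Δ_tet + 2.0Δ_tet = -0.4Δ_tet.

-0.4 Δ_tet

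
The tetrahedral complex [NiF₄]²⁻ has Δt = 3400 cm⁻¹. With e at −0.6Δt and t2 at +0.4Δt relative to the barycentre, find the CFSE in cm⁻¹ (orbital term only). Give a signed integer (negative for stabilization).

-2720

Each F⁻ contributes -1; 4 × (-1) = -4. With overall charge -2, Ni is in the +2 oxidation state.
Ni sits in group 10; removing 2 electrons leaves Ni²⁺ with 10 − 2 = 8 d electrons.
With tetrahedral geometry the complex is necessarily high-spin.
Configuration: e^4 t2^4.
CFSE(orbital) = 4×(-0.6Δt) + 4×(0.4Δt) = -0.8Δt; with Δt = 3400 cm⁻¹ that is -2720 cm⁻¹.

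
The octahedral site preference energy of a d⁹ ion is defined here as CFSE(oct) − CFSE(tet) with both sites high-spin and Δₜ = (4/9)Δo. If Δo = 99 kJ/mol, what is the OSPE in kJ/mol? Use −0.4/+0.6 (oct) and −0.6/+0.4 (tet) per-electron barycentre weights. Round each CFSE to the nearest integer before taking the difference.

Octahedral (high-spin): t2g^6 e_g^3, CFSE = 6(−0.4) + 3(+0.6) = -0.6Δo = -0.6 × 99 = -59 kJ/mol.
Tetrahedral: e^4 t2^5, CFSE = 4(−0.6) + 5(+0.4) = -0.4Δₜ = -0.4 × (4/9) × 99 = -18 kJ/mol.
Subtracting, OSPE = -59 − (-18) = -41 kJ/mol.

-41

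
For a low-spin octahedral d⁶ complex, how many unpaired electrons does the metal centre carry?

0

Configuration: t₂g⁶ eg⁰, giving 0 unpaired electrons.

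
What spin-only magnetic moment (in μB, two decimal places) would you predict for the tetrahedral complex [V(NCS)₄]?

Each NCS⁻ contributes -1; 4 × (-1) = -4. With overall charge +0, V is in the +4 oxidation state.
V⁴⁺: group 5, so d-count = 5 − 4 = 1.
Tetrahedral splitting is small, so the complex is high-spin.
Configuration: e¹ t₂⁰ → 1 unpaired electron.
μ(spin-only) = √[1(1+2)] = √3 ≈ 1.73 μB.

1.73 μB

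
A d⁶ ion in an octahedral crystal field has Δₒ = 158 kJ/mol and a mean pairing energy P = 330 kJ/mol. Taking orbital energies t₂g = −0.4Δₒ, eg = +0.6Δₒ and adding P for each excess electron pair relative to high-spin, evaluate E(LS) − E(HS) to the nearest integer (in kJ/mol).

344

High-spin d⁶ fills as t₂g⁴ eg² with CFSE 4(−0.4) + 2(+0.6) = -0.4Δₒ = -63 kJ/mol.
For low-spin the configuration is t₂g⁶ eg⁰: orbital energy -2.4 × 158 = -379 kJ/mol, and 2 additional pairs relative to high-spin add 660 kJ/mol, giving 281 kJ/mol.
The difference is 281 − (-63) = 344 kJ/mol, so high-spin lies lower.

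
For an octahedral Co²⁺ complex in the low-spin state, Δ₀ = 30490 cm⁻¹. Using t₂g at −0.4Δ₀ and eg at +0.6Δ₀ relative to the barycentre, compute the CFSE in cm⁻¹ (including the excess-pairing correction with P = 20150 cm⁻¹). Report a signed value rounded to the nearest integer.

-34732

Co sits in group 9; removing 2 electrons leaves Co²⁺ with 9 − 2 = 7 d electrons.
The d⁷ electrons fill as t₂g⁶ eg¹.
Orbital CFSE = 6(-0.4) + 1(0.6) = -1.8Δ₀ = -1.8 × 30490 = -54882 cm⁻¹.
Pairing penalty: 3 pairs vs 2 in the high-spin reference → 1 extra × P = 20150 cm⁻¹.
Combining: -54882 + 20150 = -34732 cm⁻¹.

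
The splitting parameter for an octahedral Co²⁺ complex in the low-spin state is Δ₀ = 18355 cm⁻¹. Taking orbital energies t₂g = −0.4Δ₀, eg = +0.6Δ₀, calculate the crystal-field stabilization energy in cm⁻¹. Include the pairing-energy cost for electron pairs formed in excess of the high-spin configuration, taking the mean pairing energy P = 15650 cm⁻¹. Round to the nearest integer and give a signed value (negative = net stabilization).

Co is in group 9, so Co²⁺ is d⁷ (9 − 2 = 7).
Electron filling gives t₂g⁶ eg¹.
The orbital stabilization is -1.8Δ₀ = -1.8 × 18355 = -33039 cm⁻¹.
Relative to high-spin t₂g⁵ eg² (2 paired), the low-spin configuration has 1 additional pair, contributing +1 × 15650 = +15650 cm⁻¹.
Net CFSE = -33039 + 15650 = -17389 cm⁻¹.

-17389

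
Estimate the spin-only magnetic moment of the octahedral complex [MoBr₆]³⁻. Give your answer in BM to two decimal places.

3.87 BM

Each Br⁻ contributes -1; 6 × (-1) = -6. With overall charge -3, Mo is in the +3 oxidation state.
Mo³⁺: group 6, so d-count = 6 − 3 = 3.
For octahedral d³ the high- and low-spin configurations coincide.
Configuration: t₂g³ eg⁰ → 3 unpaired electrons.
μ(spin-only) = √[3(3+2)] = √15 ≈ 3.87 BM.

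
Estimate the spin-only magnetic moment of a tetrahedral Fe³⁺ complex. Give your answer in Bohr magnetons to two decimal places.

5.92 Bohr magnetons

Fe sits in group 8; removing 3 electrons leaves Fe³⁺ with 8 − 3 = 5 d electrons.
Tetrahedral splitting is small, so the complex is high-spin.
Configuration: e² t₂³ → 5 unpaired electrons.
μ(spin-only) = √[5(5+2)] = √35 ≈ 5.92 Bohr magnetons.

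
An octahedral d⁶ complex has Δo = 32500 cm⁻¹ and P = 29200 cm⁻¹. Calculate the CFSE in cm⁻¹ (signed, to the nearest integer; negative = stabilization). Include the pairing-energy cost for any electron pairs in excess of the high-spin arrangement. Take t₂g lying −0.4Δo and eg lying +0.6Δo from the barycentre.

Here Δo > P (32500 > 29200), so the low-spin state is favoured.
Configuration: t₂g⁶ eg⁰.
Orbital CFSE = -2.4Δo = -2.4 × 32500 = -78000 cm⁻¹.
Excess pairs vs high-spin: 3 − 1 = 2; pairing cost = +58400 cm⁻¹.
Net CFSE = -78000 + 58400 = -19600 cm⁻¹.

-19600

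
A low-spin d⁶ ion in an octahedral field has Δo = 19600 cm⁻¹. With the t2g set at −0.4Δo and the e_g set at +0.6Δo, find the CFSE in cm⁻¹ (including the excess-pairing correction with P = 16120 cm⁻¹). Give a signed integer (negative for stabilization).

-14800

Electron filling gives t2g^6 e_g^0.
CFSE(orbital) = 6×(-0.4Δo) + 0×(0.6Δo) = -2.4Δo; with Δo = 19600 cm⁻¹ that is -47040 cm⁻¹.
Pairing penalty: 3 pairs vs 1 in the high-spin reference → 2 extra × P = 32240 cm⁻¹.
Combining: -47040 + 32240 = -14800 cm⁻¹.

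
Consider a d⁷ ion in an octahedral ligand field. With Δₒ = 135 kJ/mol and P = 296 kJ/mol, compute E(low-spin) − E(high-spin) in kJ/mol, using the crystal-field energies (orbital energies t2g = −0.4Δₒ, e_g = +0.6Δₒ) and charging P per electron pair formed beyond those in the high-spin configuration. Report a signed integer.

High-spin: t2g^5 e_g^2, CFSE = -0.8Δₒ = -108 kJ/mol.
Low-spin: t2g^6 e_g^1, orbital CFSE = -1.8Δₒ = -243 kJ/mol; plus 1 excess pair × P = +296 kJ/mol; total 53 kJ/mol.
The difference is 53 − (-108) = 161 kJ/mol, so high-spin lies lower.

161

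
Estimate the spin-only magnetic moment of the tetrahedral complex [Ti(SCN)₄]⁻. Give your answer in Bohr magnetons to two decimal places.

Each SCN⁻ contributes -1; 4 × (-1) = -4. With overall charge -1, Ti is in the +3 oxidation state.
Ti³⁺: group 4, so d-count = 4 − 3 = 1.
Tetrahedral fields are weak (Δₜ ≈ 4/9 Δₒ), so electrons fill high-spin.
Configuration: e¹ t₂⁰ → 1 unpaired electron.
μ(spin-only) = √[1(1+2)] = √3 ≈ 1.73 Bohr magnetons.

1.73 Bohr magnetons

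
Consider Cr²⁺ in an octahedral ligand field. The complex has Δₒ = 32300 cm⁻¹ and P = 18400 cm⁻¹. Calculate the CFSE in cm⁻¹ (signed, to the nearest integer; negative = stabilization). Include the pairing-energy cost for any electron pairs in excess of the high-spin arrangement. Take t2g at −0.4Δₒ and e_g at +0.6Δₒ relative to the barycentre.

Cr sits in group 6; removing 2 electrons leaves Cr²⁺ with 6 − 2 = 4 d electrons.
With Δₒ > P the complex is low-spin.
That gives t2g^4 e_g^0.
Orbital CFSE = -1.6Δₒ = -1.6 × 32300 = -51680 cm⁻¹.
Excess pairs vs high-spin: 1 − 0 = 1; pairing cost = +18400 cm⁻¹.
Net CFSE = -51680 + 18400 = -33280 cm⁻¹.

-33280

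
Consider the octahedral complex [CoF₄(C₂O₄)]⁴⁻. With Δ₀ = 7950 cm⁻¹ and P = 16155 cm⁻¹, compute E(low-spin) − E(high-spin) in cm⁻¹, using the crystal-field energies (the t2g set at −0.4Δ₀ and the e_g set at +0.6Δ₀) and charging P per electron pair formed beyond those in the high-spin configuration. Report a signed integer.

8205

Ligand charges: 4×(-1) from F⁻ and 1×(-2) from C₂O₄²⁻ sum to -6; with overall charge -4, Co is +2.
Co is in group 9, so Co²⁺ is d⁷ (9 − 2 = 7).
In the high-spin limit (t2g^5 e_g^2) the orbital term is -0.8Δ₀ = -6360 cm⁻¹, with no excess pairing.
For low-spin the configuration is t2g^6 e_g^1: orbital energy -1.8 × 7950 = -14310 cm⁻¹, and 1 additional pair relative to high-spin adds 16155 cm⁻¹, giving 1845 cm⁻¹.
E(LS) − E(HS) = 1845 − (-6360) = 8205 cm⁻¹.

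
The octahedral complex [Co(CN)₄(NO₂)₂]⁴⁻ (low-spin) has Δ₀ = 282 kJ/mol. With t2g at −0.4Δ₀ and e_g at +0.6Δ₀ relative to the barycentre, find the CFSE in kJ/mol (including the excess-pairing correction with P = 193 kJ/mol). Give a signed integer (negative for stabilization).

-315

Ligand charges: 4×(-1) from CN⁻ and 2×(-1) from NO₂⁻ sum to -6; with overall charge -4, Co is +2.
Group 9 minus oxidation state +2 gives a d⁷ configuration for Co²⁺.
Configuration: t2g^6 e_g^1.
The orbital stabilization is -1.8Δ₀ = -1.8 × 282 = -508 kJ/mol.
Relative to high-spin t2g^5 e_g^2 (2 paired), the low-spin configuration has 1 additional pair, contributing +1 × 193 = +193 kJ/mol.
Combining: -508 + 193 = -315 kJ/mol.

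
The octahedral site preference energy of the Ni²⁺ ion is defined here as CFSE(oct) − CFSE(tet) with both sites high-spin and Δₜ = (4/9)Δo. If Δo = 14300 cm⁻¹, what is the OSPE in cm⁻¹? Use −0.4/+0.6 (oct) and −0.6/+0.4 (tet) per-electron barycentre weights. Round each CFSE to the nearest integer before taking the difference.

-12076

Group 10 minus oxidation state +2 gives a d⁸ configuration for Ni²⁺.
Octahedral high-spin t₂g⁶ eg²: CFSE = -1.2 × 14300 = -17160 cm⁻¹.
In a tetrahedral site the filling is e⁴ t₂⁴: CFSE(tet) = -0.8Δₜ = -0.8 × (4/9)(14300) = -5084 cm⁻¹.
Subtracting, OSPE = -17160 − (-5084) = -12076 cm⁻¹.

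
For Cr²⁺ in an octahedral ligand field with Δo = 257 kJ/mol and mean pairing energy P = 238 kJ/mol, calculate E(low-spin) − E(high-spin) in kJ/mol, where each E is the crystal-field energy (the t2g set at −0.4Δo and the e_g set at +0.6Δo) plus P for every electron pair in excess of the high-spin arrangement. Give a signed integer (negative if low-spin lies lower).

-19

Cr sits in group 6; removing 2 electrons leaves Cr²⁺ with 6 − 2 = 4 d electrons.
High-spin d⁴ fills as t2g^3 e_g^1 with CFSE 3(−0.4) + 1(+0.6) = -0.6Δo = -154 kJ/mol.
For low-spin the configuration is t2g^4 e_g^0: orbital energy -1.6 × 257 = -411 kJ/mol, and 1 additional pair relative to high-spin adds 238 kJ/mol, giving -173 kJ/mol.
The difference is -173 − (-154) = -19 kJ/mol, so low-spin lies lower.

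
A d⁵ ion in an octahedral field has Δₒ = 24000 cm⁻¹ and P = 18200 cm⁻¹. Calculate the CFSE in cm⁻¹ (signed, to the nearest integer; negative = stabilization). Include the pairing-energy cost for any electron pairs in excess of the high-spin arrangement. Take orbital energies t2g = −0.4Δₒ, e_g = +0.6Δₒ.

-11600

Here Δₒ > P (24000 > 18200), so the low-spin state is favoured.
Configuration: t2g^5 e_g^0.
Orbital CFSE = -2.0Δₒ = -2.0 × 24000 = -48000 cm⁻¹.
Excess pairs vs high-spin: 2 − 0 = 2; pairing cost = +36400 cm⁻¹.
Net CFSE = -48000 + 36400 = -11600 cm⁻¹.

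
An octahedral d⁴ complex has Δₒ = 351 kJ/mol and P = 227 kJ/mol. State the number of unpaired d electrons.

With Δₒ > P the complex is low-spin.
Configuration: t2g^4 e_g^0.
Unpaired electrons: 2.

2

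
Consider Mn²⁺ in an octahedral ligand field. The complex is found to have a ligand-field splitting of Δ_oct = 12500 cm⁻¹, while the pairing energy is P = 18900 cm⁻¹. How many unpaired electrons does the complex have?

5

Mn sits in group 7; removing 2 electrons leaves Mn²⁺ with 7 − 2 = 5 d electrons.
With Δ_oct < P the complex is high-spin.
Configuration: t₂g³ eg².
Unpaired electrons: 5.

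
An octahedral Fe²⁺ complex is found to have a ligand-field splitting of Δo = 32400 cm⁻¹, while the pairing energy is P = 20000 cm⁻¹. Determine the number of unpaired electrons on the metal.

Fe²⁺: group 8, so d-count = 8 − 2 = 6.
With Δo > P the complex is low-spin.
Filling d⁶ accordingly: t₂g⁶ eg⁰.
Unpaired electrons: 0.

0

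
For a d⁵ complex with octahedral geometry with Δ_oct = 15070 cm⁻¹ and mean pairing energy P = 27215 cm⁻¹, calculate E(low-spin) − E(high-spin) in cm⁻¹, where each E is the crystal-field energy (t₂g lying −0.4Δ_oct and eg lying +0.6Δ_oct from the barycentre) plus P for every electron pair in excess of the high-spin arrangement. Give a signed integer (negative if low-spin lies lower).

24290

High-spin d⁵ fills as t₂g³ eg² with CFSE 3(−0.4) + 2(+0.6) = 0.0Δ_oct = 0 cm⁻¹.
For low-spin the configuration is t₂g⁵ eg⁰: orbital energy -2.0 × 15070 = -30140 cm⁻¹, and 2 additional pairs relative to high-spin add 54430 cm⁻¹, giving 24290 cm⁻¹.
E(LS) − E(HS) = 24290 − (0) = 24290 cm⁻¹.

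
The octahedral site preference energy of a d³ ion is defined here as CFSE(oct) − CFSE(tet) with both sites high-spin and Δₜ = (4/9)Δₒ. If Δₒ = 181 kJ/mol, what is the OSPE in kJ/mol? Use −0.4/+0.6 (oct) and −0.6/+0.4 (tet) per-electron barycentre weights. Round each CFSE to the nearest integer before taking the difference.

In an octahedral site d³ (HS) is t₂g³ eg⁰, giving CFSE(oct) = -1.2Δₒ = -217 kJ/mol.
Tetrahedral e² t₂¹ gives -0.8Δₜ = -0.8 × (4/9) × 181 = -64 kJ/mol.
Subtracting, OSPE = -217 − (-64) = -153 kJ/mol.

-153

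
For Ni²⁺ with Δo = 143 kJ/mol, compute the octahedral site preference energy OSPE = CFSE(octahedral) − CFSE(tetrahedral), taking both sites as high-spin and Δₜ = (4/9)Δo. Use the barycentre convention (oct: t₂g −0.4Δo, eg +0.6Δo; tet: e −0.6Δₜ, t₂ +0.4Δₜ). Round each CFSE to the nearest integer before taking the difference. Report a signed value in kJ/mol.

Ni is in group 10, so Ni²⁺ is d⁸ (10 − 2 = 8).
Octahedral high-spin t₂g⁶ eg²: CFSE = -1.2 × 143 = -172 kJ/mol.
Tetrahedral: e⁴ t₂⁴, CFSE = 4(−0.6) + 4(+0.4) = -0.8Δₜ = -0.8 × (4/9) × 143 = -51 kJ/mol.
OSPE = CFSE(oct) − CFSE(tet) = -172 − (-51) = -121 kJ/mol.

-121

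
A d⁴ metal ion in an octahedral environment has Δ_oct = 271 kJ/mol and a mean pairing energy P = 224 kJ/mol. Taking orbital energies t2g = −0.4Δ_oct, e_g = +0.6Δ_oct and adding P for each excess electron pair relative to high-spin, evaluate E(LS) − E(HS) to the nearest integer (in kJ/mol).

High-spin d⁴ fills as t2g^3 e_g^1 with CFSE 3(−0.4) + 1(+0.6) = -0.6Δ_oct = -163 kJ/mol.
For low-spin the configuration is t2g^4 e_g^0: orbital energy -1.6 × 271 = -434 kJ/mol, and 1 additional pair relative to high-spin adds 224 kJ/mol, giving -210 kJ/mol.
Thus E(LS) − E(HS) = -47 kJ/mol.

-47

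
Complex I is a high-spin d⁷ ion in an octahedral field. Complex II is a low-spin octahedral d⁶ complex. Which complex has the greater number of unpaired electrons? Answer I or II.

I: t₂g⁵ eg² → 3 unpaired.
II: t2g^6 e_g^0 → 0 unpaired.
So I has more unpaired electrons.

I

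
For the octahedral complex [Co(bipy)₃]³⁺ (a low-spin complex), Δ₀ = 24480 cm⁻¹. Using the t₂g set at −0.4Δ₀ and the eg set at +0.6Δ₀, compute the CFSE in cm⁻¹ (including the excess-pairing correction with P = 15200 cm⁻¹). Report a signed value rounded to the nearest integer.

-28352

bipy is neutral, so the +3 overall charge sits on Co: oxidation state +3.
Co is in group 9, so Co³⁺ is d⁶ (9 − 3 = 6).
Electron filling gives t₂g⁶ eg⁰.
The orbital stabilization is -2.4Δ₀ = -2.4 × 24480 = -58752 cm⁻¹.
Pairing penalty: 3 pairs vs 1 in the high-spin reference → 2 extra × P = 30400 cm⁻¹.
Overall CFSE = -58752 + 30400 = -28352 cm⁻¹.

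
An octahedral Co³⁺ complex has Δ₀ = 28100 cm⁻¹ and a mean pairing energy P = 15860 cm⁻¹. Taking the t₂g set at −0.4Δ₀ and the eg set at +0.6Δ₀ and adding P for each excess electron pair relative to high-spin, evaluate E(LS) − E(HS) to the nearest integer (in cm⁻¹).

Group 9 minus oxidation state +3 gives a d⁶ configuration for Co³⁺.
In the high-spin limit (t₂g⁴ eg²) the orbital term is -0.4Δ₀ = -11240 cm⁻¹, with no excess pairing.
Low-spin t₂g⁶ eg⁰ gives -2.4Δ₀ = -67440 cm⁻¹, but forming 2 extra pairs costs 2P = 31720 cm⁻¹, so E(LS) = -67440 + 31720 = -35720 cm⁻¹.
Thus E(LS) − E(HS) = -24480 cm⁻¹.

-24480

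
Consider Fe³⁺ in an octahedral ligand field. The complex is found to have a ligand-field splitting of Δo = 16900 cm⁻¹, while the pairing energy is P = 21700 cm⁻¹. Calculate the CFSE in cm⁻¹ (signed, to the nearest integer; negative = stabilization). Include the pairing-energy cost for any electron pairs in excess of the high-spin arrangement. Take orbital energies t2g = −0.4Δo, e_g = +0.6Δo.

Fe³⁺: group 8, so d-count = 8 − 3 = 5.
With Δo < P the complex is high-spin.
Configuration: t2g^3 e_g^2.
Orbital CFSE = 0.0Δo = 0.0 × 16900 = 0 cm⁻¹.
High-spin has no excess pairs, so no pairing correction applies.

0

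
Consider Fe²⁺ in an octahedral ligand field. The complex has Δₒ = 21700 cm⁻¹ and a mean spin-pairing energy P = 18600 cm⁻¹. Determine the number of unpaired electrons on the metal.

0

Fe²⁺: group 8, so d-count = 8 − 2 = 6.
Since Δₒ = 21700 cm⁻¹ > P = 18600 cm⁻¹, the complex adopts the low-spin configuration.
That gives t2g^6 e_g^0.
Unpaired electrons: 0.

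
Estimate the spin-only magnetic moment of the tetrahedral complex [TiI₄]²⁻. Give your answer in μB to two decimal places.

2.83 μB

Each I⁻ contributes -1; 4 × (-1) = -4. With overall charge -2, Ti is in the +2 oxidation state.
Ti sits in group 4; removing 2 electrons leaves Ti²⁺ with 4 − 2 = 2 d electrons.
Tetrahedral splitting is small, so the complex is high-spin.
Configuration: e² t₂⁰ → 2 unpaired electrons.
μ(spin-only) = √[2(2+2)] = √8 ≈ 2.83 μB.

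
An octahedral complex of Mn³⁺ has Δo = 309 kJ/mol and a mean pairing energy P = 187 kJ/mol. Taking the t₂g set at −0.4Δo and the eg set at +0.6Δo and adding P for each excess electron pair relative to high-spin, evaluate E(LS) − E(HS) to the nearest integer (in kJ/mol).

Mn sits in group 7; removing 3 electrons leaves Mn³⁺ with 7 − 3 = 4 d electrons.
High-spin d⁴ fills as t₂g³ eg¹ with CFSE 3(−0.4) + 1(+0.6) = -0.6Δo = -185 kJ/mol.
For low-spin the configuration is t₂g⁴ eg⁰: orbital energy -1.6 × 309 = -494 kJ/mol, and 1 additional pair relative to high-spin adds 187 kJ/mol, giving -307 kJ/mol.
E(LS) − E(HS) = -307 − (-185) = -122 kJ/mol.

-122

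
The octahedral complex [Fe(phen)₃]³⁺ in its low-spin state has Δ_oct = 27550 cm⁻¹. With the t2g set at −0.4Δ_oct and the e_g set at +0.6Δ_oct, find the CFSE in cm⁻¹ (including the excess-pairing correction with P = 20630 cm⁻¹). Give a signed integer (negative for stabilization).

-13840

phen is neutral, so the +3 overall charge sits on Fe: oxidation state +3.
Fe sits in group 8; removing 3 electrons leaves Fe³⁺ with 8 − 3 = 5 d electrons.
Electron filling gives t2g^5 e_g^0.
Orbital CFSE = 5(-0.4) + 0(0.6) = -2.0Δ_oct = -2.0 × 27550 = -55100 cm⁻¹.
Relative to high-spin t2g^3 e_g^2 (0 paired), the low-spin configuration has 2 additional pairs, contributing +2 × 20630 = +41260 cm⁻¹.
Combining: -55100 + 41260 = -13840 cm⁻¹.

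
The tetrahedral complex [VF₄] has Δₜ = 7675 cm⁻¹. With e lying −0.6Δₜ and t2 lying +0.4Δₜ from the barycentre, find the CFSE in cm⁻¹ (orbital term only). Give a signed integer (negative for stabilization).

Each F⁻ contributes -1; 4 × (-1) = -4. With overall charge +0, V is in the +4 oxidation state.
Group 5 minus oxidation state +4 gives a d¹ configuration for V⁴⁺.
Tetrahedral fields are weak (Δₜ ≈ 4/9 Δₒ), so electrons fill high-spin.
Configuration: e^1 t2^0.
CFSE(orbital) = 1×(-0.6Δₜ) + 0×(0.4Δₜ) = -0.6Δₜ; with Δₜ = 7675 cm⁻¹ that is -4605 cm⁻¹.

-4605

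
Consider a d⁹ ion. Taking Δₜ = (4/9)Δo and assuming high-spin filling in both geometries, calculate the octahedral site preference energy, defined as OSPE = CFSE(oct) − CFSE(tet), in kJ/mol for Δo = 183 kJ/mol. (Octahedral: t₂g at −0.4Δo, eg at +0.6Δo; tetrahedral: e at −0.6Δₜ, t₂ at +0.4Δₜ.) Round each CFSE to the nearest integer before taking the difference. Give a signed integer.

Octahedral high-spin t₂g⁶ eg³: CFSE = -0.6 × 183 = -110 kJ/mol.
Tetrahedral e⁴ t₂⁵ gives -0.4Δₜ = -0.4 × (4/9) × 183 = -33 kJ/mol.
Subtracting, OSPE = -110 − (-33) = -77 kJ/mol.

-77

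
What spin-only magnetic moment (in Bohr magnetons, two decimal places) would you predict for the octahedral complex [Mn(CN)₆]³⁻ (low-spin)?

Each CN⁻ contributes -1; 6 × (-1) = -6. With overall charge -3, Mn is in the +3 oxidation state.
Mn sits in group 7; removing 3 electrons leaves Mn³⁺ with 7 − 3 = 4 d electrons.
Configuration: t₂g⁴ eg⁰ → 2 unpaired electrons.
μ(spin-only) = √[2(2+2)] = √8 ≈ 2.83 Bohr magnetons.

2.83 Bohr magnetons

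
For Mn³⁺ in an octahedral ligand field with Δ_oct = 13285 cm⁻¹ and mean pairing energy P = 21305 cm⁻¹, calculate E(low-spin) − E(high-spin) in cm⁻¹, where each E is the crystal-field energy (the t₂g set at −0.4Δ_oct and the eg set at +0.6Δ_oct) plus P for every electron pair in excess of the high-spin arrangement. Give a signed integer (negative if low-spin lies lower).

Mn sits in group 7; removing 3 electrons leaves Mn³⁺ with 7 − 3 = 4 d electrons.
In the high-spin limit (t₂g³ eg¹) the orbital term is -0.6Δ_oct = -7971 cm⁻¹, with no excess pairing.
For low-spin the configuration is t₂g⁴ eg⁰: orbital energy -1.6 × 13285 = -21256 cm⁻¹, and 1 additional pair relative to high-spin adds 21305 cm⁻¹, giving 49 cm⁻¹.
The difference is 49 − (-7971) = 8020 cm⁻¹, so high-spin lies lower.

8020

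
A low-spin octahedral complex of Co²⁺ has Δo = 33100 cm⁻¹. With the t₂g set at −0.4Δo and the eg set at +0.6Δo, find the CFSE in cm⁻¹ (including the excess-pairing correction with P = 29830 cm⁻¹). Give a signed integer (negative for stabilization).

Co sits in group 9; removing 2 electrons leaves Co²⁺ with 9 − 2 = 7 d electrons.
Configuration: t₂g⁶ eg¹.
The orbital stabilization is -1.8Δo = -1.8 × 33100 = -59580 cm⁻¹.
Pairing penalty: 3 pairs vs 2 in the high-spin reference → 1 extra × P = 29830 cm⁻¹.
Combining: -59580 + 29830 = -29750 cm⁻¹.

-29750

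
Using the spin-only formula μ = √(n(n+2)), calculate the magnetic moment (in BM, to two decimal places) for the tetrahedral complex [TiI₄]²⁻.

2.83 BM

Each I⁻ contributes -1; 4 × (-1) = -4. With overall charge -2, Ti is in the +2 oxidation state.
Ti sits in group 4; removing 2 electrons leaves Ti²⁺ with 4 − 2 = 2 d electrons.
Tetrahedral splitting is small, so the complex is high-spin.
Configuration: e² t₂⁰ → 2 unpaired electrons.
μ(spin-only) = √[2(2+2)] = √8 ≈ 2.83 BM.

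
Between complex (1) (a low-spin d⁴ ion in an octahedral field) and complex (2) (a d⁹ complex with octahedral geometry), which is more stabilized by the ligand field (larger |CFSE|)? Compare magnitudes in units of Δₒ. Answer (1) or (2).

(1): t₂g⁴ eg⁰, CFSE = -1.6Δₒ.
(2): t₂g⁶ eg³, CFSE = -0.6Δₒ.
So (1) has the larger |CFSE|.

(1)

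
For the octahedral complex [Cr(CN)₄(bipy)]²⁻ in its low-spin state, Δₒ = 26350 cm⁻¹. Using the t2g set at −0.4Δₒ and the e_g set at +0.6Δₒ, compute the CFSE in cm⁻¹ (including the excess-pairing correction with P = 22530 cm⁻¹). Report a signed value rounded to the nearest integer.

Ligand charges: 4×(-1) from CN⁻ and 1×(+0) from bipy sum to -4; with overall charge -2, Cr is +2.
Cr is in group 6, so Cr²⁺ is d⁴ (6 − 2 = 4).
Configuration: t2g^4 e_g^0.
Orbital CFSE = 4(-0.4) + 0(0.6) = -1.6Δₒ = -1.6 × 26350 = -42160 cm⁻¹.
Relative to high-spin t2g^3 e_g^1 (0 paired), the low-spin configuration has 1 additional pair, contributing +1 × 22530 = +22530 cm⁻¹.
Combining: -42160 + 22530 = -19630 cm⁻¹.

-19630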